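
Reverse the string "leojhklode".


Input: leojhklode
Reading characters right to left:
  Position 9: 'e'
  Position 8: 'd'
  Position 7: 'o'
  Position 6: 'l'
  Position 5: 'k'
  Position 4: 'h'
  Position 3: 'j'
  Position 2: 'o'
  Position 1: 'e'
  Position 0: 'l'
Reversed: edolkhjoel

edolkhjoel


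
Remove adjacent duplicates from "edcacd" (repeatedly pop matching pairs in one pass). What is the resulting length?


Input: edcacd
Stack-based adjacent duplicate removal:
  Read 'e': push. Stack: e
  Read 'd': push. Stack: ed
  Read 'c': push. Stack: edc
  Read 'a': push. Stack: edca
  Read 'c': push. Stack: edcac
  Read 'd': push. Stack: edcacd
Final stack: "edcacd" (length 6)

6


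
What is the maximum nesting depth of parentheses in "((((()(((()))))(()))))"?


Input: "((((()(((()))))(()))))"
Tracking depth:
  Position 0 '(': depth becomes 1
  Position 1 '(': depth becomes 2
  Position 2 '(': depth becomes 3
  Position 3 '(': depth becomes 4
  Position 4 '(': depth becomes 5
  Position 5 ')': depth becomes 4
  Position 6 '(': depth becomes 5
  Position 7 '(': depth becomes 6
  Position 8 '(': depth becomes 7
  Position 9 '(': depth becomes 8
  Position 10 ')': depth becomes 7
  Position 11 ')': depth becomes 6
  Position 12 ')': depth becomes 5
  Position 13 ')': depth becomes 4
  Position 14 ')': depth becomes 3
  Position 15 '(': depth becomes 4
  Position 16 '(': depth becomes 5
  Position 17 ')': depth becomes 4
  Position 18 ')': depth becomes 3
  Position 19 ')': depth becomes 2
  Position 20 ')': depth becomes 1
  Position 21 ')': depth becomes 0
Maximum depth reached: 8

8


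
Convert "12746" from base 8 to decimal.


Input: "12746" in base 8
Positional expansion:
  Digit '1' (value 1) x 8^4 = 4096
  Digit '2' (value 2) x 8^3 = 1024
  Digit '7' (value 7) x 8^2 = 448
  Digit '4' (value 4) x 8^1 = 32
  Digit '6' (value 6) x 8^0 = 6
Sum = 5606

5606


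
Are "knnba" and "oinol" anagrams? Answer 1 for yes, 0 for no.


Strings: "knnba", "oinol"
Sorted first:  abknn
Sorted second: ilnoo
Differ at position 0: 'a' vs 'i' => not anagrams

0


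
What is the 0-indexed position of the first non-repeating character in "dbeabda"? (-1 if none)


Input: dbeabda
Character frequencies:
  'a': 2
  'b': 2
  'd': 2
  'e': 1
Scanning left to right for freq == 1:
  Position 0 ('d'): freq=2, skip
  Position 1 ('b'): freq=2, skip
  Position 2 ('e'): unique! => answer = 2

2


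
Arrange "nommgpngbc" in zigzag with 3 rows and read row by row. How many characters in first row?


Zigzag "nommgpngbc" into 3 rows:
Placing characters:
  'n' => row 0
  'o' => row 1
  'm' => row 2
  'm' => row 1
  'g' => row 0
  'p' => row 1
  'n' => row 2
  'g' => row 1
  'b' => row 0
  'c' => row 1
Rows:
  Row 0: "ngb"
  Row 1: "ompgc"
  Row 2: "mn"
First row length: 3

3


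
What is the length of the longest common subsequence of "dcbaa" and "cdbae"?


LCS of "dcbaa" and "cdbae"
DP table:
           c    d    b    a    e
      0    0    0    0    0    0
  d   0    0    1    1    1    1
  c   0    1    1    1    1    1
  b   0    1    1    2    2    2
  a   0    1    1    2    3    3
  a   0    1    1    2    3    3
LCS length = dp[5][5] = 3

3


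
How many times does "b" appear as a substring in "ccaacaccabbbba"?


Searching for "b" in "ccaacaccabbbba"
Scanning each position:
  Position 0: "c" => no
  Position 1: "c" => no
  Position 2: "a" => no
  Position 3: "a" => no
  Position 4: "c" => no
  Position 5: "a" => no
  Position 6: "c" => no
  Position 7: "c" => no
  Position 8: "a" => no
  Position 9: "b" => MATCH
  Position 10: "b" => MATCH
  Position 11: "b" => MATCH
  Position 12: "b" => MATCH
  Position 13: "a" => no
Total occurrences: 4

4


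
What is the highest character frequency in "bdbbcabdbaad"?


Input: bdbbcabdbaad
Character counts:
  'a': 3
  'b': 5
  'c': 1
  'd': 3
Maximum frequency: 5

5


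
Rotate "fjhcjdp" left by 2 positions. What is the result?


Input: "fjhcjdp", rotate left by 2
First 2 characters: "fj"
Remaining characters: "hcjdp"
Concatenate remaining + first: "hcjdp" + "fj" = "hcjdpfj"

hcjdpfj


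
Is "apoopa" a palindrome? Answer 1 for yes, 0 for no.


Input: apoopa
Reversed: apoopa
  Compare pos 0 ('a') with pos 5 ('a'): match
  Compare pos 1 ('p') with pos 4 ('p'): match
  Compare pos 2 ('o') with pos 3 ('o'): match
Result: palindrome

1


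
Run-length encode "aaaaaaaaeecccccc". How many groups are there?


Input: aaaaaaaaeecccccc
Scanning for consecutive runs:
  Group 1: 'a' x 8 (positions 0-7)
  Group 2: 'e' x 2 (positions 8-9)
  Group 3: 'c' x 6 (positions 10-15)
Total groups: 3

3


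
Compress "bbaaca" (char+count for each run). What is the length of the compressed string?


Input: bbaaca
Runs:
  'b' x 2 => "b2"
  'a' x 2 => "a2"
  'c' x 1 => "c1"
  'a' x 1 => "a1"
Compressed: "b2a2c1a1"
Compressed length: 8

8


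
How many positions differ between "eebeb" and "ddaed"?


Comparing "eebeb" and "ddaed" position by position:
  Position 0: 'e' vs 'd' => DIFFER
  Position 1: 'e' vs 'd' => DIFFER
  Position 2: 'b' vs 'a' => DIFFER
  Position 3: 'e' vs 'e' => same
  Position 4: 'b' vs 'd' => DIFFER
Positions that differ: 4

4


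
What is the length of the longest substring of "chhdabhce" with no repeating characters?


Input: "chhdabhce"
Sliding window (track last position of each char):
  Position 0 ('c'): window [0,0] length 1 -- new best
  Position 1 ('h'): window [0,1] length 2 -- new best
  Position 2 ('h'): repeat (last at 1), move window start to 2
  Position 2 ('h'): window [2,2] length 1
  Position 3 ('d'): window [2,3] length 2
  Position 4 ('a'): window [2,4] length 3 -- new best
  Position 5 ('b'): window [2,5] length 4 -- new best
  Position 6 ('h'): repeat (last at 2), move window start to 3
  Position 6 ('h'): window [3,6] length 4
  Position 7 ('c'): window [3,7] length 5 -- new best
  Position 8 ('e'): window [3,8] length 6 -- new best
Longest substring with no repeats: "dabhce" with length 6

6


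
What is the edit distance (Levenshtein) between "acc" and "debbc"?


Computing edit distance: "acc" -> "debbc"
DP table:
           d    e    b    b    c
      0    1    2    3    4    5
  a   1    1    2    3    4    5
  c   2    2    2    3    4    4
  c   3    3    3    3    4    4
Edit distance = dp[3][5] = 4

4


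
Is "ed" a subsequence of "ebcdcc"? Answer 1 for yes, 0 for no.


Check if "ed" is a subsequence of "ebcdcc"
Greedy scan:
  Position 0 ('e'): matches sub[0] = 'e'
  Position 1 ('b'): no match needed
  Position 2 ('c'): no match needed
  Position 3 ('d'): matches sub[1] = 'd'
  Position 4 ('c'): no match needed
  Position 5 ('c'): no match needed
All 2 characters matched => is a subsequence

1


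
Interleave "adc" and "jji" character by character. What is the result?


Interleaving "adc" and "jji":
  Position 0: 'a' from first, 'j' from second => "aj"
  Position 1: 'd' from first, 'j' from second => "dj"
  Position 2: 'c' from first, 'i' from second => "ci"
Result: ajdjci

ajdjci


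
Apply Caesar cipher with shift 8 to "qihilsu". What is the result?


Caesar cipher: shift "qihilsu" by 8
  'q' (pos 16) + 8 = pos 24 = 'y'
  'i' (pos 8) + 8 = pos 16 = 'q'
  'h' (pos 7) + 8 = pos 15 = 'p'
  'i' (pos 8) + 8 = pos 16 = 'q'
  'l' (pos 11) + 8 = pos 19 = 't'
  's' (pos 18) + 8 = pos 0 = 'a'
  'u' (pos 20) + 8 = pos 2 = 'c'
Result: yqpqtac

yqpqtac


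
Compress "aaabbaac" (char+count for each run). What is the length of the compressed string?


Input: aaabbaac
Runs:
  'a' x 3 => "a3"
  'b' x 2 => "b2"
  'a' x 2 => "a2"
  'c' x 1 => "c1"
Compressed: "a3b2a2c1"
Compressed length: 8

8


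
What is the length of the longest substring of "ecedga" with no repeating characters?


Input: "ecedga"
Sliding window (track last position of each char):
  Position 0 ('e'): window [0,0] length 1 -- new best
  Position 1 ('c'): window [0,1] length 2 -- new best
  Position 2 ('e'): repeat (last at 0), move window start to 1
  Position 2 ('e'): window [1,2] length 2
  Position 3 ('d'): window [1,3] length 3 -- new best
  Position 4 ('g'): window [1,4] length 4 -- new best
  Position 5 ('a'): window [1,5] length 5 -- new best
Longest substring with no repeats: "cedga" with length 5

5


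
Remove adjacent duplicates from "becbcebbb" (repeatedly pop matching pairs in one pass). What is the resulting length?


Input: becbcebbb
Stack-based adjacent duplicate removal:
  Read 'b': push. Stack: b
  Read 'e': push. Stack: be
  Read 'c': push. Stack: bec
  Read 'b': push. Stack: becb
  Read 'c': push. Stack: becbc
  Read 'e': push. Stack: becbce
  Read 'b': push. Stack: becbceb
  Read 'b': matches stack top 'b' => pop. Stack: becbce
  Read 'b': push. Stack: becbceb
Final stack: "becbceb" (length 7)

7


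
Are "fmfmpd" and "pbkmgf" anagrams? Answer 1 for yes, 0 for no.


Strings: "fmfmpd", "pbkmgf"
Sorted first:  dffmmp
Sorted second: bfgkmp
Differ at position 0: 'd' vs 'b' => not anagrams

0


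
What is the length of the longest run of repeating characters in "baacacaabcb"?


Input: "baacacaabcb"
Scanning for longest run:
  Position 1 ('a'): new char, reset run to 1
  Position 2 ('a'): continues run of 'a', length=2
  Position 3 ('c'): new char, reset run to 1
  Position 4 ('a'): new char, reset run to 1
  Position 5 ('c'): new char, reset run to 1
  Position 6 ('a'): new char, reset run to 1
  Position 7 ('a'): continues run of 'a', length=2
  Position 8 ('b'): new char, reset run to 1
  Position 9 ('c'): new char, reset run to 1
  Position 10 ('b'): new char, reset run to 1
Longest run: 'a' with length 2

2


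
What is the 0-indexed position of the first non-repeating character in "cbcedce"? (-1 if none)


Input: cbcedce
Character frequencies:
  'b': 1
  'c': 3
  'd': 1
  'e': 2
Scanning left to right for freq == 1:
  Position 0 ('c'): freq=3, skip
  Position 1 ('b'): unique! => answer = 1

1


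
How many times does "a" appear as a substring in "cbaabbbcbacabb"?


Searching for "a" in "cbaabbbcbacabb"
Scanning each position:
  Position 0: "c" => no
  Position 1: "b" => no
  Position 2: "a" => MATCH
  Position 3: "a" => MATCH
  Position 4: "b" => no
  Position 5: "b" => no
  Position 6: "b" => no
  Position 7: "c" => no
  Position 8: "b" => no
  Position 9: "a" => MATCH
  Position 10: "c" => no
  Position 11: "a" => MATCH
  Position 12: "b" => no
  Position 13: "b" => no
Total occurrences: 4

4


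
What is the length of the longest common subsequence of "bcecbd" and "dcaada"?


LCS of "bcecbd" and "dcaada"
DP table:
           d    c    a    a    d    a
      0    0    0    0    0    0    0
  b   0    0    0    0    0    0    0
  c   0    0    1    1    1    1    1
  e   0    0    1    1    1    1    1
  c   0    0    1    1    1    1    1
  b   0    0    1    1    1    1    1
  d   0    1    1    1    1    2    2
LCS length = dp[6][6] = 2

2


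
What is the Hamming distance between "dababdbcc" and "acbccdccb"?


Comparing "dababdbcc" and "acbccdccb" position by position:
  Position 0: 'd' vs 'a' => differ
  Position 1: 'a' vs 'c' => differ
  Position 2: 'b' vs 'b' => same
  Position 3: 'a' vs 'c' => differ
  Position 4: 'b' vs 'c' => differ
  Position 5: 'd' vs 'd' => same
  Position 6: 'b' vs 'c' => differ
  Position 7: 'c' vs 'c' => same
  Position 8: 'c' vs 'b' => differ
Total differences (Hamming distance): 6

6


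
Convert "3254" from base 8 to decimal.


Input: "3254" in base 8
Positional expansion:
  Digit '3' (value 3) x 8^3 = 1536
  Digit '2' (value 2) x 8^2 = 128
  Digit '5' (value 5) x 8^1 = 40
  Digit '4' (value 4) x 8^0 = 4
Sum = 1708

1708


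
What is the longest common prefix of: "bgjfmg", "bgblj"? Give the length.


Words: bgjfmg, bgblj
  Position 0: all 'b' => match
  Position 1: all 'g' => match
  Position 2: ('j', 'b') => mismatch, stop
LCP = "bg" (length 2)

2


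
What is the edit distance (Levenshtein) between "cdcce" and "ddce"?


Computing edit distance: "cdcce" -> "ddce"
DP table:
           d    d    c    e
      0    1    2    3    4
  c   1    1    2    2    3
  d   2    1    1    2    3
  c   3    2    2    1    2
  c   4    3    3    2    2
  e   5    4    4    3    2
Edit distance = dp[5][4] = 2

2


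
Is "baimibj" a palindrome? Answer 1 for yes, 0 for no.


Input: baimibj
Reversed: jbimiab
  Compare pos 0 ('b') with pos 6 ('j'): MISMATCH
  Compare pos 1 ('a') with pos 5 ('b'): MISMATCH
  Compare pos 2 ('i') with pos 4 ('i'): match
Result: not a palindrome

0


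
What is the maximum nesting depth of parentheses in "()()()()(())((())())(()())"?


Input: "()()()()(())((())())(()())"
Tracking depth:
  Position 0 '(': depth becomes 1
  Position 1 ')': depth becomes 0
  Position 2 '(': depth becomes 1
  Position 3 ')': depth becomes 0
  Position 4 '(': depth becomes 1
  Position 5 ')': depth becomes 0
  Position 6 '(': depth becomes 1
  Position 7 ')': depth becomes 0
  Position 8 '(': depth becomes 1
  Position 9 '(': depth becomes 2
  Position 10 ')': depth becomes 1
  Position 11 ')': depth becomes 0
  Position 12 '(': depth becomes 1
  Position 13 '(': depth becomes 2
  Position 14 '(': depth becomes 3
  Position 15 ')': depth becomes 2
  Position 16 ')': depth becomes 1
  Position 17 '(': depth becomes 2
  Position 18 ')': depth becomes 1
  Position 19 ')': depth becomes 0
  Position 20 '(': depth becomes 1
  Position 21 '(': depth becomes 2
  Position 22 ')': depth becomes 1
  Position 23 '(': depth becomes 2
  Position 24 ')': depth becomes 1
  Position 25 ')': depth becomes 0
Maximum depth reached: 3

3


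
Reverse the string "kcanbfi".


Input: kcanbfi
Reading characters right to left:
  Position 6: 'i'
  Position 5: 'f'
  Position 4: 'b'
  Position 3: 'n'
  Position 2: 'a'
  Position 1: 'c'
  Position 0: 'k'
Reversed: ifbnack

ifbnack


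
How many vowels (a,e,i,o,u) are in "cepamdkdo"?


Input: cepamdkdo
Checking each character:
  'c' at position 0: consonant
  'e' at position 1: vowel (running total: 1)
  'p' at position 2: consonant
  'a' at position 3: vowel (running total: 2)
  'm' at position 4: consonant
  'd' at position 5: consonant
  'k' at position 6: consonant
  'd' at position 7: consonant
  'o' at position 8: vowel (running total: 3)
Total vowels: 3

3


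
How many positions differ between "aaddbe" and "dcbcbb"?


Comparing "aaddbe" and "dcbcbb" position by position:
  Position 0: 'a' vs 'd' => DIFFER
  Position 1: 'a' vs 'c' => DIFFER
  Position 2: 'd' vs 'b' => DIFFER
  Position 3: 'd' vs 'c' => DIFFER
  Position 4: 'b' vs 'b' => same
  Position 5: 'e' vs 'b' => DIFFER
Positions that differ: 5

5


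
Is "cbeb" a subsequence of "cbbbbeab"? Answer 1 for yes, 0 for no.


Check if "cbeb" is a subsequence of "cbbbbeab"
Greedy scan:
  Position 0 ('c'): matches sub[0] = 'c'
  Position 1 ('b'): matches sub[1] = 'b'
  Position 2 ('b'): no match needed
  Position 3 ('b'): no match needed
  Position 4 ('b'): no match needed
  Position 5 ('e'): matches sub[2] = 'e'
  Position 6 ('a'): no match needed
  Position 7 ('b'): matches sub[3] = 'b'
All 4 characters matched => is a subsequence

1


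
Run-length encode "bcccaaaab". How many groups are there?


Input: bcccaaaab
Scanning for consecutive runs:
  Group 1: 'b' x 1 (positions 0-0)
  Group 2: 'c' x 3 (positions 1-3)
  Group 3: 'a' x 4 (positions 4-7)
  Group 4: 'b' x 1 (positions 8-8)
Total groups: 4

4


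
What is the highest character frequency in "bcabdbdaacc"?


Input: bcabdbdaacc
Character counts:
  'a': 3
  'b': 3
  'c': 3
  'd': 2
Maximum frequency: 3

3


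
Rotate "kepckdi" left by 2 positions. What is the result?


Input: "kepckdi", rotate left by 2
First 2 characters: "ke"
Remaining characters: "pckdi"
Concatenate remaining + first: "pckdi" + "ke" = "pckdike"

pckdike


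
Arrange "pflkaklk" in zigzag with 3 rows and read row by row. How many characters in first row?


Zigzag "pflkaklk" into 3 rows:
Placing characters:
  'p' => row 0
  'f' => row 1
  'l' => row 2
  'k' => row 1
  'a' => row 0
  'k' => row 1
  'l' => row 2
  'k' => row 1
Rows:
  Row 0: "pa"
  Row 1: "fkkk"
  Row 2: "ll"
First row length: 2

2


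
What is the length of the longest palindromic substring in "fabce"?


Input: "fabce"
Checking substrings for palindromes:
  No multi-char palindromic substrings found
Longest palindromic substring: "f" with length 1

1


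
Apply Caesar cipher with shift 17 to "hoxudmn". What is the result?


Caesar cipher: shift "hoxudmn" by 17
  'h' (pos 7) + 17 = pos 24 = 'y'
  'o' (pos 14) + 17 = pos 5 = 'f'
  'x' (pos 23) + 17 = pos 14 = 'o'
  'u' (pos 20) + 17 = pos 11 = 'l'
  'd' (pos 3) + 17 = pos 20 = 'u'
  'm' (pos 12) + 17 = pos 3 = 'd'
  'n' (pos 13) + 17 = pos 4 = 'e'
Result: yfolude

yfolude


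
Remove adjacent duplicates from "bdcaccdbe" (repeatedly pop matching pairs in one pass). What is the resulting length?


Input: bdcaccdbe
Stack-based adjacent duplicate removal:
  Read 'b': push. Stack: b
  Read 'd': push. Stack: bd
  Read 'c': push. Stack: bdc
  Read 'a': push. Stack: bdca
  Read 'c': push. Stack: bdcac
  Read 'c': matches stack top 'c' => pop. Stack: bdca
  Read 'd': push. Stack: bdcad
  Read 'b': push. Stack: bdcadb
  Read 'e': push. Stack: bdcadbe
Final stack: "bdcadbe" (length 7)

7


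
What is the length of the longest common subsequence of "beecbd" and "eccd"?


LCS of "beecbd" and "eccd"
DP table:
           e    c    c    d
      0    0    0    0    0
  b   0    0    0    0    0
  e   0    1    1    1    1
  e   0    1    1    1    1
  c   0    1    2    2    2
  b   0    1    2    2    2
  d   0    1    2    2    3
LCS length = dp[6][4] = 3

3


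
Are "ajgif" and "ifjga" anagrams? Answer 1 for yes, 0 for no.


Strings: "ajgif", "ifjga"
Sorted first:  afgij
Sorted second: afgij
Sorted forms match => anagrams

1


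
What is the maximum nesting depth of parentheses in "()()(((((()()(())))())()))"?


Input: "()()(((((()()(())))())()))"
Tracking depth:
  Position 0 '(': depth becomes 1
  Position 1 ')': depth becomes 0
  Position 2 '(': depth becomes 1
  Position 3 ')': depth becomes 0
  Position 4 '(': depth becomes 1
  Position 5 '(': depth becomes 2
  Position 6 '(': depth becomes 3
  Position 7 '(': depth becomes 4
  Position 8 '(': depth becomes 5
  Position 9 '(': depth becomes 6
  Position 10 ')': depth becomes 5
  Position 11 '(': depth becomes 6
  Position 12 ')': depth becomes 5
  Position 13 '(': depth becomes 6
  Position 14 '(': depth becomes 7
  Position 15 ')': depth becomes 6
  Position 16 ')': depth becomes 5
  Position 17 ')': depth becomes 4
  Position 18 ')': depth becomes 3
  Position 19 '(': depth becomes 4
  Position 20 ')': depth becomes 3
  Position 21 ')': depth becomes 2
  Position 22 '(': depth becomes 3
  Position 23 ')': depth becomes 2
  Position 24 ')': depth becomes 1
  Position 25 ')': depth becomes 0
Maximum depth reached: 7

7


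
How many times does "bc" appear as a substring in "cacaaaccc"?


Searching for "bc" in "cacaaaccc"
Scanning each position:
  Position 0: "ca" => no
  Position 1: "ac" => no
  Position 2: "ca" => no
  Position 3: "aa" => no
  Position 4: "aa" => no
  Position 5: "ac" => no
  Position 6: "cc" => no
  Position 7: "cc" => no
Total occurrences: 0

0


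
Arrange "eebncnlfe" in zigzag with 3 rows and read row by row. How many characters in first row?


Zigzag "eebncnlfe" into 3 rows:
Placing characters:
  'e' => row 0
  'e' => row 1
  'b' => row 2
  'n' => row 1
  'c' => row 0
  'n' => row 1
  'l' => row 2
  'f' => row 1
  'e' => row 0
Rows:
  Row 0: "ece"
  Row 1: "ennf"
  Row 2: "bl"
First row length: 3

3


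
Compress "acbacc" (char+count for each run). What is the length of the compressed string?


Input: acbacc
Runs:
  'a' x 1 => "a1"
  'c' x 1 => "c1"
  'b' x 1 => "b1"
  'a' x 1 => "a1"
  'c' x 2 => "c2"
Compressed: "a1c1b1a1c2"
Compressed length: 10

10


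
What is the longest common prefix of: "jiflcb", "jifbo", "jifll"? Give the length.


Words: jiflcb, jifbo, jifll
  Position 0: all 'j' => match
  Position 1: all 'i' => match
  Position 2: all 'f' => match
  Position 3: ('l', 'b', 'l') => mismatch, stop
LCP = "jif" (length 3)

3


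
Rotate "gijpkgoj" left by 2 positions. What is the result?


Input: "gijpkgoj", rotate left by 2
First 2 characters: "gi"
Remaining characters: "jpkgoj"
Concatenate remaining + first: "jpkgoj" + "gi" = "jpkgojgi"

jpkgojgi


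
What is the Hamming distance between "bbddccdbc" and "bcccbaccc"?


Comparing "bbddccdbc" and "bcccbaccc" position by position:
  Position 0: 'b' vs 'b' => same
  Position 1: 'b' vs 'c' => differ
  Position 2: 'd' vs 'c' => differ
  Position 3: 'd' vs 'c' => differ
  Position 4: 'c' vs 'b' => differ
  Position 5: 'c' vs 'a' => differ
  Position 6: 'd' vs 'c' => differ
  Position 7: 'b' vs 'c' => differ
  Position 8: 'c' vs 'c' => same
Total differences (Hamming distance): 7

7


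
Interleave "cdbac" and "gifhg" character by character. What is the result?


Interleaving "cdbac" and "gifhg":
  Position 0: 'c' from first, 'g' from second => "cg"
  Position 1: 'd' from first, 'i' from second => "di"
  Position 2: 'b' from first, 'f' from second => "bf"
  Position 3: 'a' from first, 'h' from second => "ah"
  Position 4: 'c' from first, 'g' from second => "cg"
Result: cgdibfahcg

cgdibfahcg


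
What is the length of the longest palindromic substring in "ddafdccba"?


Input: "ddafdccba"
Checking substrings for palindromes:
  [0:2] "dd" (len 2) => palindrome
  [5:7] "cc" (len 2) => palindrome
Longest palindromic substring: "dd" with length 2

2


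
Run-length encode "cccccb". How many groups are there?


Input: cccccb
Scanning for consecutive runs:
  Group 1: 'c' x 5 (positions 0-4)
  Group 2: 'b' x 1 (positions 5-5)
Total groups: 2

2


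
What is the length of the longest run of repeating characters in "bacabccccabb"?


Input: "bacabccccabb"
Scanning for longest run:
  Position 1 ('a'): new char, reset run to 1
  Position 2 ('c'): new char, reset run to 1
  Position 3 ('a'): new char, reset run to 1
  Position 4 ('b'): new char, reset run to 1
  Position 5 ('c'): new char, reset run to 1
  Position 6 ('c'): continues run of 'c', length=2
  Position 7 ('c'): continues run of 'c', length=3
  Position 8 ('c'): continues run of 'c', length=4
  Position 9 ('a'): new char, reset run to 1
  Position 10 ('b'): new char, reset run to 1
  Position 11 ('b'): continues run of 'b', length=2
Longest run: 'c' with length 4

4


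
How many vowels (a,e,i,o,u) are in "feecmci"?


Input: feecmci
Checking each character:
  'f' at position 0: consonant
  'e' at position 1: vowel (running total: 1)
  'e' at position 2: vowel (running total: 2)
  'c' at position 3: consonant
  'm' at position 4: consonant
  'c' at position 5: consonant
  'i' at position 6: vowel (running total: 3)
Total vowels: 3

3


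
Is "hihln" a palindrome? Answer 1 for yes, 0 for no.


Input: hihln
Reversed: nlhih
  Compare pos 0 ('h') with pos 4 ('n'): MISMATCH
  Compare pos 1 ('i') with pos 3 ('l'): MISMATCH
Result: not a palindrome

0


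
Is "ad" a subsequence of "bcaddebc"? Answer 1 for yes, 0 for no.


Check if "ad" is a subsequence of "bcaddebc"
Greedy scan:
  Position 0 ('b'): no match needed
  Position 1 ('c'): no match needed
  Position 2 ('a'): matches sub[0] = 'a'
  Position 3 ('d'): matches sub[1] = 'd'
  Position 4 ('d'): no match needed
  Position 5 ('e'): no match needed
  Position 6 ('b'): no match needed
  Position 7 ('c'): no match needed
All 2 characters matched => is a subsequence

1


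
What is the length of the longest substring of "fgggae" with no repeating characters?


Input: "fgggae"
Sliding window (track last position of each char):
  Position 0 ('f'): window [0,0] length 1 -- new best
  Position 1 ('g'): window [0,1] length 2 -- new best
  Position 2 ('g'): repeat (last at 1), move window start to 2
  Position 2 ('g'): window [2,2] length 1
  Position 3 ('g'): repeat (last at 2), move window start to 3
  Position 3 ('g'): window [3,3] length 1
  Position 4 ('a'): window [3,4] length 2
  Position 5 ('e'): window [3,5] length 3 -- new best
Longest substring with no repeats: "gae" with length 3

3


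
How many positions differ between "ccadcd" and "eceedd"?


Comparing "ccadcd" and "eceedd" position by position:
  Position 0: 'c' vs 'e' => DIFFER
  Position 1: 'c' vs 'c' => same
  Position 2: 'a' vs 'e' => DIFFER
  Position 3: 'd' vs 'e' => DIFFER
  Position 4: 'c' vs 'd' => DIFFER
  Position 5: 'd' vs 'd' => same
Positions that differ: 4

4


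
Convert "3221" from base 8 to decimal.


Input: "3221" in base 8
Positional expansion:
  Digit '3' (value 3) x 8^3 = 1536
  Digit '2' (value 2) x 8^2 = 128
  Digit '2' (value 2) x 8^1 = 16
  Digit '1' (value 1) x 8^0 = 1
Sum = 1681

1681


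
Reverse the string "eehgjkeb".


Input: eehgjkeb
Reading characters right to left:
  Position 7: 'b'
  Position 6: 'e'
  Position 5: 'k'
  Position 4: 'j'
  Position 3: 'g'
  Position 2: 'h'
  Position 1: 'e'
  Position 0: 'e'
Reversed: bekjghee

bekjghee


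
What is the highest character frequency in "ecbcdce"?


Input: ecbcdce
Character counts:
  'b': 1
  'c': 3
  'd': 1
  'e': 2
Maximum frequency: 3

3


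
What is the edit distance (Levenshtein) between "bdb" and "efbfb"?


Computing edit distance: "bdb" -> "efbfb"
DP table:
           e    f    b    f    b
      0    1    2    3    4    5
  b   1    1    2    2    3    4
  d   2    2    2    3    3    4
  b   3    3    3    2    3    3
Edit distance = dp[3][5] = 3

3


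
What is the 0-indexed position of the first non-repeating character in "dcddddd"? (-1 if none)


Input: dcddddd
Character frequencies:
  'c': 1
  'd': 6
Scanning left to right for freq == 1:
  Position 0 ('d'): freq=6, skip
  Position 1 ('c'): unique! => answer = 1

1


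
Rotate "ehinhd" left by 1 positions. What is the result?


Input: "ehinhd", rotate left by 1
First 1 characters: "e"
Remaining characters: "hinhd"
Concatenate remaining + first: "hinhd" + "e" = "hinhde"

hinhde


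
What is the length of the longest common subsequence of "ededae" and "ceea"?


LCS of "ededae" and "ceea"
DP table:
           c    e    e    a
      0    0    0    0    0
  e   0    0    1    1    1
  d   0    0    1    1    1
  e   0    0    1    2    2
  d   0    0    1    2    2
  a   0    0    1    2    3
  e   0    0    1    2    3
LCS length = dp[6][4] = 3

3


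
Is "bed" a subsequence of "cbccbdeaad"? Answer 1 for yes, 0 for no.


Check if "bed" is a subsequence of "cbccbdeaad"
Greedy scan:
  Position 0 ('c'): no match needed
  Position 1 ('b'): matches sub[0] = 'b'
  Position 2 ('c'): no match needed
  Position 3 ('c'): no match needed
  Position 4 ('b'): no match needed
  Position 5 ('d'): no match needed
  Position 6 ('e'): matches sub[1] = 'e'
  Position 7 ('a'): no match needed
  Position 8 ('a'): no match needed
  Position 9 ('d'): matches sub[2] = 'd'
All 3 characters matched => is a subsequence

1


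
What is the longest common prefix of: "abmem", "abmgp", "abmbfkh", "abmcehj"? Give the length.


Words: abmem, abmgp, abmbfkh, abmcehj
  Position 0: all 'a' => match
  Position 1: all 'b' => match
  Position 2: all 'm' => match
  Position 3: ('e', 'g', 'b', 'c') => mismatch, stop
LCP = "abm" (length 3)

3


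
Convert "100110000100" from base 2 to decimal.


Input: "100110000100" in base 2
Positional expansion:
  Digit '1' (value 1) x 2^11 = 2048
  Digit '0' (value 0) x 2^10 = 0
  Digit '0' (value 0) x 2^9 = 0
  Digit '1' (value 1) x 2^8 = 256
  Digit '1' (value 1) x 2^7 = 128
  Digit '0' (value 0) x 2^6 = 0
  Digit '0' (value 0) x 2^5 = 0
  Digit '0' (value 0) x 2^4 = 0
  Digit '0' (value 0) x 2^3 = 0
  Digit '1' (value 1) x 2^2 = 4
  Digit '0' (value 0) x 2^1 = 0
  Digit '0' (value 0) x 2^0 = 0
Sum = 2436

2436


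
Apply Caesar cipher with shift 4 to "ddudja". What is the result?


Caesar cipher: shift "ddudja" by 4
  'd' (pos 3) + 4 = pos 7 = 'h'
  'd' (pos 3) + 4 = pos 7 = 'h'
  'u' (pos 20) + 4 = pos 24 = 'y'
  'd' (pos 3) + 4 = pos 7 = 'h'
  'j' (pos 9) + 4 = pos 13 = 'n'
  'a' (pos 0) + 4 = pos 4 = 'e'
Result: hhyhne

hhyhne


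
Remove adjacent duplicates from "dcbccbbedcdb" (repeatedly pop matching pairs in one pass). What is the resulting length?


Input: dcbccbbedcdb
Stack-based adjacent duplicate removal:
  Read 'd': push. Stack: d
  Read 'c': push. Stack: dc
  Read 'b': push. Stack: dcb
  Read 'c': push. Stack: dcbc
  Read 'c': matches stack top 'c' => pop. Stack: dcb
  Read 'b': matches stack top 'b' => pop. Stack: dc
  Read 'b': push. Stack: dcb
  Read 'e': push. Stack: dcbe
  Read 'd': push. Stack: dcbed
  Read 'c': push. Stack: dcbedc
  Read 'd': push. Stack: dcbedcd
  Read 'b': push. Stack: dcbedcdb
Final stack: "dcbedcdb" (length 8)

8


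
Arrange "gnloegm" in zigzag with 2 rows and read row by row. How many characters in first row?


Zigzag "gnloegm" into 2 rows:
Placing characters:
  'g' => row 0
  'n' => row 1
  'l' => row 0
  'o' => row 1
  'e' => row 0
  'g' => row 1
  'm' => row 0
Rows:
  Row 0: "glem"
  Row 1: "nog"
First row length: 4

4


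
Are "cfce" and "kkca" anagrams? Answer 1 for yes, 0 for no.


Strings: "cfce", "kkca"
Sorted first:  ccef
Sorted second: ackk
Differ at position 0: 'c' vs 'a' => not anagrams

0


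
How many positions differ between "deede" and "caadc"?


Comparing "deede" and "caadc" position by position:
  Position 0: 'd' vs 'c' => DIFFER
  Position 1: 'e' vs 'a' => DIFFER
  Position 2: 'e' vs 'a' => DIFFER
  Position 3: 'd' vs 'd' => same
  Position 4: 'e' vs 'c' => DIFFER
Positions that differ: 4

4


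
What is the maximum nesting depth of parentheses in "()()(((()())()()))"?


Input: "()()(((()())()()))"
Tracking depth:
  Position 0 '(': depth becomes 1
  Position 1 ')': depth becomes 0
  Position 2 '(': depth becomes 1
  Position 3 ')': depth becomes 0
  Position 4 '(': depth becomes 1
  Position 5 '(': depth becomes 2
  Position 6 '(': depth becomes 3
  Position 7 '(': depth becomes 4
  Position 8 ')': depth becomes 3
  Position 9 '(': depth becomes 4
  Position 10 ')': depth becomes 3
  Position 11 ')': depth becomes 2
  Position 12 '(': depth becomes 3
  Position 13 ')': depth becomes 2
  Position 14 '(': depth becomes 3
  Position 15 ')': depth becomes 2
  Position 16 ')': depth becomes 1
  Position 17 ')': depth becomes 0
Maximum depth reached: 4

4


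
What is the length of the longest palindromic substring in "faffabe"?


Input: "faffabe"
Checking substrings for palindromes:
  [1:5] "affa" (len 4) => palindrome
  [0:3] "faf" (len 3) => palindrome
  [2:4] "ff" (len 2) => palindrome
Longest palindromic substring: "affa" with length 4

4


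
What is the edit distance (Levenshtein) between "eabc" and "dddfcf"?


Computing edit distance: "eabc" -> "dddfcf"
DP table:
           d    d    d    f    c    f
      0    1    2    3    4    5    6
  e   1    1    2    3    4    5    6
  a   2    2    2    3    4    5    6
  b   3    3    3    3    4    5    6
  c   4    4    4    4    4    4    5
Edit distance = dp[4][6] = 5

5


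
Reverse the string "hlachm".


Input: hlachm
Reading characters right to left:
  Position 5: 'm'
  Position 4: 'h'
  Position 3: 'c'
  Position 2: 'a'
  Position 1: 'l'
  Position 0: 'h'
Reversed: mhcalh

mhcalh


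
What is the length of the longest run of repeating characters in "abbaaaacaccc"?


Input: "abbaaaacaccc"
Scanning for longest run:
  Position 1 ('b'): new char, reset run to 1
  Position 2 ('b'): continues run of 'b', length=2
  Position 3 ('a'): new char, reset run to 1
  Position 4 ('a'): continues run of 'a', length=2
  Position 5 ('a'): continues run of 'a', length=3
  Position 6 ('a'): continues run of 'a', length=4
  Position 7 ('c'): new char, reset run to 1
  Position 8 ('a'): new char, reset run to 1
  Position 9 ('c'): new char, reset run to 1
  Position 10 ('c'): continues run of 'c', length=2
  Position 11 ('c'): continues run of 'c', length=3
Longest run: 'a' with length 4

4


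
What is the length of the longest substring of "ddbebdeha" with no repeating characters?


Input: "ddbebdeha"
Sliding window (track last position of each char):
  Position 0 ('d'): window [0,0] length 1 -- new best
  Position 1 ('d'): repeat (last at 0), move window start to 1
  Position 1 ('d'): window [1,1] length 1
  Position 2 ('b'): window [1,2] length 2 -- new best
  Position 3 ('e'): window [1,3] length 3 -- new best
  Position 4 ('b'): repeat (last at 2), move window start to 3
  Position 4 ('b'): window [3,4] length 2
  Position 5 ('d'): window [3,5] length 3
  Position 6 ('e'): repeat (last at 3), move window start to 4
  Position 6 ('e'): window [4,6] length 3
  Position 7 ('h'): window [4,7] length 4 -- new best
  Position 8 ('a'): window [4,8] length 5 -- new best
Longest substring with no repeats: "bdeha" with length 5

5


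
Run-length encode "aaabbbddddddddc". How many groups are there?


Input: aaabbbddddddddc
Scanning for consecutive runs:
  Group 1: 'a' x 3 (positions 0-2)
  Group 2: 'b' x 3 (positions 3-5)
  Group 3: 'd' x 8 (positions 6-13)
  Group 4: 'c' x 1 (positions 14-14)
Total groups: 4

4


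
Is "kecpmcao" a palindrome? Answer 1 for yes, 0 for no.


Input: kecpmcao
Reversed: oacmpcek
  Compare pos 0 ('k') with pos 7 ('o'): MISMATCH
  Compare pos 1 ('e') with pos 6 ('a'): MISMATCH
  Compare pos 2 ('c') with pos 5 ('c'): match
  Compare pos 3 ('p') with pos 4 ('m'): MISMATCH
Result: not a palindrome

0


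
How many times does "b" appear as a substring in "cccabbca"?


Searching for "b" in "cccabbca"
Scanning each position:
  Position 0: "c" => no
  Position 1: "c" => no
  Position 2: "c" => no
  Position 3: "a" => no
  Position 4: "b" => MATCH
  Position 5: "b" => MATCH
  Position 6: "c" => no
  Position 7: "a" => no
Total occurrences: 2

2


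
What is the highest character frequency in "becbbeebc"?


Input: becbbeebc
Character counts:
  'b': 4
  'c': 2
  'e': 3
Maximum frequency: 4

4


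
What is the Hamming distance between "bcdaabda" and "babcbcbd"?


Comparing "bcdaabda" and "babcbcbd" position by position:
  Position 0: 'b' vs 'b' => same
  Position 1: 'c' vs 'a' => differ
  Position 2: 'd' vs 'b' => differ
  Position 3: 'a' vs 'c' => differ
  Position 4: 'a' vs 'b' => differ
  Position 5: 'b' vs 'c' => differ
  Position 6: 'd' vs 'b' => differ
  Position 7: 'a' vs 'd' => differ
Total differences (Hamming distance): 7

7


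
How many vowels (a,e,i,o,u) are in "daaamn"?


Input: daaamn
Checking each character:
  'd' at position 0: consonant
  'a' at position 1: vowel (running total: 1)
  'a' at position 2: vowel (running total: 2)
  'a' at position 3: vowel (running total: 3)
  'm' at position 4: consonant
  'n' at position 5: consonant
Total vowels: 3

3


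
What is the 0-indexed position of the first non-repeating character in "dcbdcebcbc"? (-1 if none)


Input: dcbdcebcbc
Character frequencies:
  'b': 3
  'c': 4
  'd': 2
  'e': 1
Scanning left to right for freq == 1:
  Position 0 ('d'): freq=2, skip
  Position 1 ('c'): freq=4, skip
  Position 2 ('b'): freq=3, skip
  Position 3 ('d'): freq=2, skip
  Position 4 ('c'): freq=4, skip
  Position 5 ('e'): unique! => answer = 5

5


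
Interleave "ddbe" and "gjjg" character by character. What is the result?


Interleaving "ddbe" and "gjjg":
  Position 0: 'd' from first, 'g' from second => "dg"
  Position 1: 'd' from first, 'j' from second => "dj"
  Position 2: 'b' from first, 'j' from second => "bj"
  Position 3: 'e' from first, 'g' from second => "eg"
Result: dgdjbjeg

dgdjbjeg


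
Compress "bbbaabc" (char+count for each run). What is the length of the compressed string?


Input: bbbaabc
Runs:
  'b' x 3 => "b3"
  'a' x 2 => "a2"
  'b' x 1 => "b1"
  'c' x 1 => "c1"
Compressed: "b3a2b1c1"
Compressed length: 8

8


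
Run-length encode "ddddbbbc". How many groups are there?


Input: ddddbbbc
Scanning for consecutive runs:
  Group 1: 'd' x 4 (positions 0-3)
  Group 2: 'b' x 3 (positions 4-6)
  Group 3: 'c' x 1 (positions 7-7)
Total groups: 3

3


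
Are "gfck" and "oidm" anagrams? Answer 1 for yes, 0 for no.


Strings: "gfck", "oidm"
Sorted first:  cfgk
Sorted second: dimo
Differ at position 0: 'c' vs 'd' => not anagrams

0


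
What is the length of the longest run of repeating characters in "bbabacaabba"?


Input: "bbabacaabba"
Scanning for longest run:
  Position 1 ('b'): continues run of 'b', length=2
  Position 2 ('a'): new char, reset run to 1
  Position 3 ('b'): new char, reset run to 1
  Position 4 ('a'): new char, reset run to 1
  Position 5 ('c'): new char, reset run to 1
  Position 6 ('a'): new char, reset run to 1
  Position 7 ('a'): continues run of 'a', length=2
  Position 8 ('b'): new char, reset run to 1
  Position 9 ('b'): continues run of 'b', length=2
  Position 10 ('a'): new char, reset run to 1
Longest run: 'b' with length 2

2


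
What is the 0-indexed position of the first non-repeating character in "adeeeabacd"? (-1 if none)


Input: adeeeabacd
Character frequencies:
  'a': 3
  'b': 1
  'c': 1
  'd': 2
  'e': 3
Scanning left to right for freq == 1:
  Position 0 ('a'): freq=3, skip
  Position 1 ('d'): freq=2, skip
  Position 2 ('e'): freq=3, skip
  Position 3 ('e'): freq=3, skip
  Position 4 ('e'): freq=3, skip
  Position 5 ('a'): freq=3, skip
  Position 6 ('b'): unique! => answer = 6

6


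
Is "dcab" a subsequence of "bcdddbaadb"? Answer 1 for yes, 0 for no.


Check if "dcab" is a subsequence of "bcdddbaadb"
Greedy scan:
  Position 0 ('b'): no match needed
  Position 1 ('c'): no match needed
  Position 2 ('d'): matches sub[0] = 'd'
  Position 3 ('d'): no match needed
  Position 4 ('d'): no match needed
  Position 5 ('b'): no match needed
  Position 6 ('a'): no match needed
  Position 7 ('a'): no match needed
  Position 8 ('d'): no match needed
  Position 9 ('b'): no match needed
Only matched 1/4 characters => not a subsequence

0


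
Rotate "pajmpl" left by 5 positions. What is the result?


Input: "pajmpl", rotate left by 5
First 5 characters: "pajmp"
Remaining characters: "l"
Concatenate remaining + first: "l" + "pajmp" = "lpajmp"

lpajmp


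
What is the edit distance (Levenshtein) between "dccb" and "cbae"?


Computing edit distance: "dccb" -> "cbae"
DP table:
           c    b    a    e
      0    1    2    3    4
  d   1    1    2    3    4
  c   2    1    2    3    4
  c   3    2    2    3    4
  b   4    3    2    3    4
Edit distance = dp[4][4] = 4

4


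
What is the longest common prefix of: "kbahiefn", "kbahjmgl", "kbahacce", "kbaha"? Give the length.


Words: kbahiefn, kbahjmgl, kbahacce, kbaha
  Position 0: all 'k' => match
  Position 1: all 'b' => match
  Position 2: all 'a' => match
  Position 3: all 'h' => match
  Position 4: ('i', 'j', 'a', 'a') => mismatch, stop
LCP = "kbah" (length 4)

4


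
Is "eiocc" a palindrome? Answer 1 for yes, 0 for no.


Input: eiocc
Reversed: ccoie
  Compare pos 0 ('e') with pos 4 ('c'): MISMATCH
  Compare pos 1 ('i') with pos 3 ('c'): MISMATCH
Result: not a palindrome

0


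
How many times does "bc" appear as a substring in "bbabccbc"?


Searching for "bc" in "bbabccbc"
Scanning each position:
  Position 0: "bb" => no
  Position 1: "ba" => no
  Position 2: "ab" => no
  Position 3: "bc" => MATCH
  Position 4: "cc" => no
  Position 5: "cb" => no
  Position 6: "bc" => MATCH
Total occurrences: 2

2


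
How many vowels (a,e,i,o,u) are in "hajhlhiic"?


Input: hajhlhiic
Checking each character:
  'h' at position 0: consonant
  'a' at position 1: vowel (running total: 1)
  'j' at position 2: consonant
  'h' at position 3: consonant
  'l' at position 4: consonant
  'h' at position 5: consonant
  'i' at position 6: vowel (running total: 2)
  'i' at position 7: vowel (running total: 3)
  'c' at position 8: consonant
Total vowels: 3

3


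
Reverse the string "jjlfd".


Input: jjlfd
Reading characters right to left:
  Position 4: 'd'
  Position 3: 'f'
  Position 2: 'l'
  Position 1: 'j'
  Position 0: 'j'
Reversed: dfljj

dfljj


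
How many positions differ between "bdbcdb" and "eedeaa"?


Comparing "bdbcdb" and "eedeaa" position by position:
  Position 0: 'b' vs 'e' => DIFFER
  Position 1: 'd' vs 'e' => DIFFER
  Position 2: 'b' vs 'd' => DIFFER
  Position 3: 'c' vs 'e' => DIFFER
  Position 4: 'd' vs 'a' => DIFFER
  Position 5: 'b' vs 'a' => DIFFER
Positions that differ: 6

6
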